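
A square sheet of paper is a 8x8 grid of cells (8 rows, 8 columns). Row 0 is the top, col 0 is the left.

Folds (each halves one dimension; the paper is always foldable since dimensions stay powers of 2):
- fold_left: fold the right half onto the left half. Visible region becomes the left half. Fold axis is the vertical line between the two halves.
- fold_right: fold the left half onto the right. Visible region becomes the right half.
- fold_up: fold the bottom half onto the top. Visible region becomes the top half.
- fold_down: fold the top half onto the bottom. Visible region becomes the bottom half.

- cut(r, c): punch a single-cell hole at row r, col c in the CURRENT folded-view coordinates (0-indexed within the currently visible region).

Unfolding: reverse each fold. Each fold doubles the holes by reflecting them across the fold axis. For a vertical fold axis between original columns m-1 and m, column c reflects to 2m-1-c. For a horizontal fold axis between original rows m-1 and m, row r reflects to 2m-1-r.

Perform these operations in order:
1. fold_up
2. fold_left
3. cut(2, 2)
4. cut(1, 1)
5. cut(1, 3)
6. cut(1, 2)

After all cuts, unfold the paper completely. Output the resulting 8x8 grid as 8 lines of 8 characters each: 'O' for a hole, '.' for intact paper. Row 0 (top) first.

Op 1 fold_up: fold axis h@4; visible region now rows[0,4) x cols[0,8) = 4x8
Op 2 fold_left: fold axis v@4; visible region now rows[0,4) x cols[0,4) = 4x4
Op 3 cut(2, 2): punch at orig (2,2); cuts so far [(2, 2)]; region rows[0,4) x cols[0,4) = 4x4
Op 4 cut(1, 1): punch at orig (1,1); cuts so far [(1, 1), (2, 2)]; region rows[0,4) x cols[0,4) = 4x4
Op 5 cut(1, 3): punch at orig (1,3); cuts so far [(1, 1), (1, 3), (2, 2)]; region rows[0,4) x cols[0,4) = 4x4
Op 6 cut(1, 2): punch at orig (1,2); cuts so far [(1, 1), (1, 2), (1, 3), (2, 2)]; region rows[0,4) x cols[0,4) = 4x4
Unfold 1 (reflect across v@4): 8 holes -> [(1, 1), (1, 2), (1, 3), (1, 4), (1, 5), (1, 6), (2, 2), (2, 5)]
Unfold 2 (reflect across h@4): 16 holes -> [(1, 1), (1, 2), (1, 3), (1, 4), (1, 5), (1, 6), (2, 2), (2, 5), (5, 2), (5, 5), (6, 1), (6, 2), (6, 3), (6, 4), (6, 5), (6, 6)]

Answer: ........
.OOOOOO.
..O..O..
........
........
..O..O..
.OOOOOO.
........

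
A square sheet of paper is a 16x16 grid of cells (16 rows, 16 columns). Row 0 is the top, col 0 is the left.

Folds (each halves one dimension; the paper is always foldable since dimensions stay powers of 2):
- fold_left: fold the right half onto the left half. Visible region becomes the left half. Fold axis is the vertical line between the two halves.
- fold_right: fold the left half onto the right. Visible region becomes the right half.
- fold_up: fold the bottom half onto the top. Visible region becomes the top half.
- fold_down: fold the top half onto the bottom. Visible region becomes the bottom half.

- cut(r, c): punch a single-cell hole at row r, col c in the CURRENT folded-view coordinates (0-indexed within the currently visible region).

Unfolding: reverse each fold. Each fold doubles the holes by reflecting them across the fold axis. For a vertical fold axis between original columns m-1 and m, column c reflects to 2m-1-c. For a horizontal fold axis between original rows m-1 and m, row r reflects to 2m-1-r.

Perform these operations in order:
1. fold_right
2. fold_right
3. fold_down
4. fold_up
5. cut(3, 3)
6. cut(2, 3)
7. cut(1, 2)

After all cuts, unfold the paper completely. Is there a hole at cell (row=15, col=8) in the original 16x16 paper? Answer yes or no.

Op 1 fold_right: fold axis v@8; visible region now rows[0,16) x cols[8,16) = 16x8
Op 2 fold_right: fold axis v@12; visible region now rows[0,16) x cols[12,16) = 16x4
Op 3 fold_down: fold axis h@8; visible region now rows[8,16) x cols[12,16) = 8x4
Op 4 fold_up: fold axis h@12; visible region now rows[8,12) x cols[12,16) = 4x4
Op 5 cut(3, 3): punch at orig (11,15); cuts so far [(11, 15)]; region rows[8,12) x cols[12,16) = 4x4
Op 6 cut(2, 3): punch at orig (10,15); cuts so far [(10, 15), (11, 15)]; region rows[8,12) x cols[12,16) = 4x4
Op 7 cut(1, 2): punch at orig (9,14); cuts so far [(9, 14), (10, 15), (11, 15)]; region rows[8,12) x cols[12,16) = 4x4
Unfold 1 (reflect across h@12): 6 holes -> [(9, 14), (10, 15), (11, 15), (12, 15), (13, 15), (14, 14)]
Unfold 2 (reflect across h@8): 12 holes -> [(1, 14), (2, 15), (3, 15), (4, 15), (5, 15), (6, 14), (9, 14), (10, 15), (11, 15), (12, 15), (13, 15), (14, 14)]
Unfold 3 (reflect across v@12): 24 holes -> [(1, 9), (1, 14), (2, 8), (2, 15), (3, 8), (3, 15), (4, 8), (4, 15), (5, 8), (5, 15), (6, 9), (6, 14), (9, 9), (9, 14), (10, 8), (10, 15), (11, 8), (11, 15), (12, 8), (12, 15), (13, 8), (13, 15), (14, 9), (14, 14)]
Unfold 4 (reflect across v@8): 48 holes -> [(1, 1), (1, 6), (1, 9), (1, 14), (2, 0), (2, 7), (2, 8), (2, 15), (3, 0), (3, 7), (3, 8), (3, 15), (4, 0), (4, 7), (4, 8), (4, 15), (5, 0), (5, 7), (5, 8), (5, 15), (6, 1), (6, 6), (6, 9), (6, 14), (9, 1), (9, 6), (9, 9), (9, 14), (10, 0), (10, 7), (10, 8), (10, 15), (11, 0), (11, 7), (11, 8), (11, 15), (12, 0), (12, 7), (12, 8), (12, 15), (13, 0), (13, 7), (13, 8), (13, 15), (14, 1), (14, 6), (14, 9), (14, 14)]
Holes: [(1, 1), (1, 6), (1, 9), (1, 14), (2, 0), (2, 7), (2, 8), (2, 15), (3, 0), (3, 7), (3, 8), (3, 15), (4, 0), (4, 7), (4, 8), (4, 15), (5, 0), (5, 7), (5, 8), (5, 15), (6, 1), (6, 6), (6, 9), (6, 14), (9, 1), (9, 6), (9, 9), (9, 14), (10, 0), (10, 7), (10, 8), (10, 15), (11, 0), (11, 7), (11, 8), (11, 15), (12, 0), (12, 7), (12, 8), (12, 15), (13, 0), (13, 7), (13, 8), (13, 15), (14, 1), (14, 6), (14, 9), (14, 14)]

Answer: no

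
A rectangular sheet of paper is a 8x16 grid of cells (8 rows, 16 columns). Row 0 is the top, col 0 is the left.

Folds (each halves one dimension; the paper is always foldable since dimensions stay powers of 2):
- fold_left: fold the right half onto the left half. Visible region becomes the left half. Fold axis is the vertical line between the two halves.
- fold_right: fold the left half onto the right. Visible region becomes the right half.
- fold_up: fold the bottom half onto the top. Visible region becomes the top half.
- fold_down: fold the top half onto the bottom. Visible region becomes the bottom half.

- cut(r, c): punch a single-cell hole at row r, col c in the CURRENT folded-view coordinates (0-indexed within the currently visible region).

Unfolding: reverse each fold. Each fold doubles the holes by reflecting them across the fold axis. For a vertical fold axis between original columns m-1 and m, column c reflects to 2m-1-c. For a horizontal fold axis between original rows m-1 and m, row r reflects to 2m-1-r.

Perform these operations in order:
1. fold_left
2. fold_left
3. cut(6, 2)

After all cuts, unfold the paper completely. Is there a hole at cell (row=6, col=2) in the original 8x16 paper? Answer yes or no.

Answer: yes

Derivation:
Op 1 fold_left: fold axis v@8; visible region now rows[0,8) x cols[0,8) = 8x8
Op 2 fold_left: fold axis v@4; visible region now rows[0,8) x cols[0,4) = 8x4
Op 3 cut(6, 2): punch at orig (6,2); cuts so far [(6, 2)]; region rows[0,8) x cols[0,4) = 8x4
Unfold 1 (reflect across v@4): 2 holes -> [(6, 2), (6, 5)]
Unfold 2 (reflect across v@8): 4 holes -> [(6, 2), (6, 5), (6, 10), (6, 13)]
Holes: [(6, 2), (6, 5), (6, 10), (6, 13)]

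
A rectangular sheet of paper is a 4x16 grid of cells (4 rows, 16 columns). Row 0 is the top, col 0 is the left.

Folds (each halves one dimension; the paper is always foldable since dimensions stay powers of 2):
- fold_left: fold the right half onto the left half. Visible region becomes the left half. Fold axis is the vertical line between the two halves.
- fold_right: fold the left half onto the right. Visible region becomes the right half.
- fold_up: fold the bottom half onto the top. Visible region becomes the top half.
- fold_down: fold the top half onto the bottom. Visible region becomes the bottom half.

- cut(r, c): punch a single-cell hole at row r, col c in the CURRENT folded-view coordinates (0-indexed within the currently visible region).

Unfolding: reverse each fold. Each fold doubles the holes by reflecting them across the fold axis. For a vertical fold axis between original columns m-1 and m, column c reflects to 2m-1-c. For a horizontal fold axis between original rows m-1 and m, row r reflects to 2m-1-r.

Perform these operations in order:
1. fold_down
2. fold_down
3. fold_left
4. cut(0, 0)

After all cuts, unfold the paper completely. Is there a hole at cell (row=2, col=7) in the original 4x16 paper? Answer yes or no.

Op 1 fold_down: fold axis h@2; visible region now rows[2,4) x cols[0,16) = 2x16
Op 2 fold_down: fold axis h@3; visible region now rows[3,4) x cols[0,16) = 1x16
Op 3 fold_left: fold axis v@8; visible region now rows[3,4) x cols[0,8) = 1x8
Op 4 cut(0, 0): punch at orig (3,0); cuts so far [(3, 0)]; region rows[3,4) x cols[0,8) = 1x8
Unfold 1 (reflect across v@8): 2 holes -> [(3, 0), (3, 15)]
Unfold 2 (reflect across h@3): 4 holes -> [(2, 0), (2, 15), (3, 0), (3, 15)]
Unfold 3 (reflect across h@2): 8 holes -> [(0, 0), (0, 15), (1, 0), (1, 15), (2, 0), (2, 15), (3, 0), (3, 15)]
Holes: [(0, 0), (0, 15), (1, 0), (1, 15), (2, 0), (2, 15), (3, 0), (3, 15)]

Answer: no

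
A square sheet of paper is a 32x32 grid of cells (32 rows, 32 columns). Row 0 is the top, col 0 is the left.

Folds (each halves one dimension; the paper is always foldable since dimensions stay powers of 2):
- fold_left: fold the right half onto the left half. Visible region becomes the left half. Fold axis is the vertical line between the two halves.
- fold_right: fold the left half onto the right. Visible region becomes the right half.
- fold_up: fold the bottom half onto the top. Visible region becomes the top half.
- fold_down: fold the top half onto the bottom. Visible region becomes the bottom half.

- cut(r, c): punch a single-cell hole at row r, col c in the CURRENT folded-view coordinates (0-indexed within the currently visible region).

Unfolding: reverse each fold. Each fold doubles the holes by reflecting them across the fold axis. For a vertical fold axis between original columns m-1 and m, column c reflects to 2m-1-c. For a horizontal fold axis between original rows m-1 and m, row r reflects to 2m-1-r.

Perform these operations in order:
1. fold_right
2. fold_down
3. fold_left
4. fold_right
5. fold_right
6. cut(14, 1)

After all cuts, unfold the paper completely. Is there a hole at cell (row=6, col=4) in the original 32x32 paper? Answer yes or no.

Answer: no

Derivation:
Op 1 fold_right: fold axis v@16; visible region now rows[0,32) x cols[16,32) = 32x16
Op 2 fold_down: fold axis h@16; visible region now rows[16,32) x cols[16,32) = 16x16
Op 3 fold_left: fold axis v@24; visible region now rows[16,32) x cols[16,24) = 16x8
Op 4 fold_right: fold axis v@20; visible region now rows[16,32) x cols[20,24) = 16x4
Op 5 fold_right: fold axis v@22; visible region now rows[16,32) x cols[22,24) = 16x2
Op 6 cut(14, 1): punch at orig (30,23); cuts so far [(30, 23)]; region rows[16,32) x cols[22,24) = 16x2
Unfold 1 (reflect across v@22): 2 holes -> [(30, 20), (30, 23)]
Unfold 2 (reflect across v@20): 4 holes -> [(30, 16), (30, 19), (30, 20), (30, 23)]
Unfold 3 (reflect across v@24): 8 holes -> [(30, 16), (30, 19), (30, 20), (30, 23), (30, 24), (30, 27), (30, 28), (30, 31)]
Unfold 4 (reflect across h@16): 16 holes -> [(1, 16), (1, 19), (1, 20), (1, 23), (1, 24), (1, 27), (1, 28), (1, 31), (30, 16), (30, 19), (30, 20), (30, 23), (30, 24), (30, 27), (30, 28), (30, 31)]
Unfold 5 (reflect across v@16): 32 holes -> [(1, 0), (1, 3), (1, 4), (1, 7), (1, 8), (1, 11), (1, 12), (1, 15), (1, 16), (1, 19), (1, 20), (1, 23), (1, 24), (1, 27), (1, 28), (1, 31), (30, 0), (30, 3), (30, 4), (30, 7), (30, 8), (30, 11), (30, 12), (30, 15), (30, 16), (30, 19), (30, 20), (30, 23), (30, 24), (30, 27), (30, 28), (30, 31)]
Holes: [(1, 0), (1, 3), (1, 4), (1, 7), (1, 8), (1, 11), (1, 12), (1, 15), (1, 16), (1, 19), (1, 20), (1, 23), (1, 24), (1, 27), (1, 28), (1, 31), (30, 0), (30, 3), (30, 4), (30, 7), (30, 8), (30, 11), (30, 12), (30, 15), (30, 16), (30, 19), (30, 20), (30, 23), (30, 24), (30, 27), (30, 28), (30, 31)]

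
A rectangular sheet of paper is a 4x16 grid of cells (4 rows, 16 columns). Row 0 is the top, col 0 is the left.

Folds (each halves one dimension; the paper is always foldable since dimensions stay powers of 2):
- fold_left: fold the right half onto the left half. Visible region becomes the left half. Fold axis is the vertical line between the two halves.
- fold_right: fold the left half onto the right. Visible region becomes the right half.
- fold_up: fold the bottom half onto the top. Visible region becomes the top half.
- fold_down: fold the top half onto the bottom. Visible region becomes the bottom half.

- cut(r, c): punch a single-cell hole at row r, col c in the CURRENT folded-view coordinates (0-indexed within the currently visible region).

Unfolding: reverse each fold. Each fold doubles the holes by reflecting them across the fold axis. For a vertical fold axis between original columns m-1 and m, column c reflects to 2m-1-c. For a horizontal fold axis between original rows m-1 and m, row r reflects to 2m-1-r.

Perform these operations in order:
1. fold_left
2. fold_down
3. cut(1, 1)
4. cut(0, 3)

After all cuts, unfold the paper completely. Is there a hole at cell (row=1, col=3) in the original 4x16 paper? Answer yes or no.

Answer: yes

Derivation:
Op 1 fold_left: fold axis v@8; visible region now rows[0,4) x cols[0,8) = 4x8
Op 2 fold_down: fold axis h@2; visible region now rows[2,4) x cols[0,8) = 2x8
Op 3 cut(1, 1): punch at orig (3,1); cuts so far [(3, 1)]; region rows[2,4) x cols[0,8) = 2x8
Op 4 cut(0, 3): punch at orig (2,3); cuts so far [(2, 3), (3, 1)]; region rows[2,4) x cols[0,8) = 2x8
Unfold 1 (reflect across h@2): 4 holes -> [(0, 1), (1, 3), (2, 3), (3, 1)]
Unfold 2 (reflect across v@8): 8 holes -> [(0, 1), (0, 14), (1, 3), (1, 12), (2, 3), (2, 12), (3, 1), (3, 14)]
Holes: [(0, 1), (0, 14), (1, 3), (1, 12), (2, 3), (2, 12), (3, 1), (3, 14)]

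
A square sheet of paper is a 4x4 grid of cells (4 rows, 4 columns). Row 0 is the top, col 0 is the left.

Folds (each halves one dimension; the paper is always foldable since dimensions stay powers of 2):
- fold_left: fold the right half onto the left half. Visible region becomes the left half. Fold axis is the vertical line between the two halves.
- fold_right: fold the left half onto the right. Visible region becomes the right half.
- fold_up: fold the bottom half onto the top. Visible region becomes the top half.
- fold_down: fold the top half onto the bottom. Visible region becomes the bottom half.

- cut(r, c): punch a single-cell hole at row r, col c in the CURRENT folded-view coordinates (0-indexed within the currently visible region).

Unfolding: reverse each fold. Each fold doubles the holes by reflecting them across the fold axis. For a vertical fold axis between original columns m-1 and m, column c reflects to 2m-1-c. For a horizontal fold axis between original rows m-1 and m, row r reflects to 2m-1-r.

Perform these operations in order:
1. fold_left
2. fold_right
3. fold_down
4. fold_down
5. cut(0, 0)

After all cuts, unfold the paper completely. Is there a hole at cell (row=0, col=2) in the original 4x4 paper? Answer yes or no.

Answer: yes

Derivation:
Op 1 fold_left: fold axis v@2; visible region now rows[0,4) x cols[0,2) = 4x2
Op 2 fold_right: fold axis v@1; visible region now rows[0,4) x cols[1,2) = 4x1
Op 3 fold_down: fold axis h@2; visible region now rows[2,4) x cols[1,2) = 2x1
Op 4 fold_down: fold axis h@3; visible region now rows[3,4) x cols[1,2) = 1x1
Op 5 cut(0, 0): punch at orig (3,1); cuts so far [(3, 1)]; region rows[3,4) x cols[1,2) = 1x1
Unfold 1 (reflect across h@3): 2 holes -> [(2, 1), (3, 1)]
Unfold 2 (reflect across h@2): 4 holes -> [(0, 1), (1, 1), (2, 1), (3, 1)]
Unfold 3 (reflect across v@1): 8 holes -> [(0, 0), (0, 1), (1, 0), (1, 1), (2, 0), (2, 1), (3, 0), (3, 1)]
Unfold 4 (reflect across v@2): 16 holes -> [(0, 0), (0, 1), (0, 2), (0, 3), (1, 0), (1, 1), (1, 2), (1, 3), (2, 0), (2, 1), (2, 2), (2, 3), (3, 0), (3, 1), (3, 2), (3, 3)]
Holes: [(0, 0), (0, 1), (0, 2), (0, 3), (1, 0), (1, 1), (1, 2), (1, 3), (2, 0), (2, 1), (2, 2), (2, 3), (3, 0), (3, 1), (3, 2), (3, 3)]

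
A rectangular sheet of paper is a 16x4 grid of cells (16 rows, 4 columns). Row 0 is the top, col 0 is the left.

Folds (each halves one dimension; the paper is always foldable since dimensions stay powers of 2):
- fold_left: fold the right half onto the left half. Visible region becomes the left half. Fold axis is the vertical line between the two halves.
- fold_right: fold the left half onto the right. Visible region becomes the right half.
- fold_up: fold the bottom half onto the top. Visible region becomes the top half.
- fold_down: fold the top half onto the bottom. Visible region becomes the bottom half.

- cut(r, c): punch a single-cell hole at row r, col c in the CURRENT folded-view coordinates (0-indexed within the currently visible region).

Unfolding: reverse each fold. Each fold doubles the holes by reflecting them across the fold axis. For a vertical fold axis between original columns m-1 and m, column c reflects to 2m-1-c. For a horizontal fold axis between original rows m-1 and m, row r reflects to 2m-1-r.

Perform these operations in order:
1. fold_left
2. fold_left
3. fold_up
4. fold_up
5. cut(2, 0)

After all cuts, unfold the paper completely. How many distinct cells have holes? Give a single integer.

Op 1 fold_left: fold axis v@2; visible region now rows[0,16) x cols[0,2) = 16x2
Op 2 fold_left: fold axis v@1; visible region now rows[0,16) x cols[0,1) = 16x1
Op 3 fold_up: fold axis h@8; visible region now rows[0,8) x cols[0,1) = 8x1
Op 4 fold_up: fold axis h@4; visible region now rows[0,4) x cols[0,1) = 4x1
Op 5 cut(2, 0): punch at orig (2,0); cuts so far [(2, 0)]; region rows[0,4) x cols[0,1) = 4x1
Unfold 1 (reflect across h@4): 2 holes -> [(2, 0), (5, 0)]
Unfold 2 (reflect across h@8): 4 holes -> [(2, 0), (5, 0), (10, 0), (13, 0)]
Unfold 3 (reflect across v@1): 8 holes -> [(2, 0), (2, 1), (5, 0), (5, 1), (10, 0), (10, 1), (13, 0), (13, 1)]
Unfold 4 (reflect across v@2): 16 holes -> [(2, 0), (2, 1), (2, 2), (2, 3), (5, 0), (5, 1), (5, 2), (5, 3), (10, 0), (10, 1), (10, 2), (10, 3), (13, 0), (13, 1), (13, 2), (13, 3)]

Answer: 16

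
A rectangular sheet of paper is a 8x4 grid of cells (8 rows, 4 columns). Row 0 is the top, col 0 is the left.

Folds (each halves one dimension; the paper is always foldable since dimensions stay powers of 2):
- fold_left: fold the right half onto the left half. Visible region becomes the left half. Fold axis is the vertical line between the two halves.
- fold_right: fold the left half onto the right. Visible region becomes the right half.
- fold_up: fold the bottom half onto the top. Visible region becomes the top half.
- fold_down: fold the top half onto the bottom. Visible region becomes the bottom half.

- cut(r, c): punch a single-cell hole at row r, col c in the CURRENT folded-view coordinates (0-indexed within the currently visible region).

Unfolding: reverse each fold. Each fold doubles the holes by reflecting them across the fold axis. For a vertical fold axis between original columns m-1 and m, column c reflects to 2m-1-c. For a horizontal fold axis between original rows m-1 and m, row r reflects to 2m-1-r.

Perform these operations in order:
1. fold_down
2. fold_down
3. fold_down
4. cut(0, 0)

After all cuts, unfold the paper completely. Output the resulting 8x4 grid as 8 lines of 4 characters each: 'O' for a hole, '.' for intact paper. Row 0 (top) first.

Answer: O...
O...
O...
O...
O...
O...
O...
O...

Derivation:
Op 1 fold_down: fold axis h@4; visible region now rows[4,8) x cols[0,4) = 4x4
Op 2 fold_down: fold axis h@6; visible region now rows[6,8) x cols[0,4) = 2x4
Op 3 fold_down: fold axis h@7; visible region now rows[7,8) x cols[0,4) = 1x4
Op 4 cut(0, 0): punch at orig (7,0); cuts so far [(7, 0)]; region rows[7,8) x cols[0,4) = 1x4
Unfold 1 (reflect across h@7): 2 holes -> [(6, 0), (7, 0)]
Unfold 2 (reflect across h@6): 4 holes -> [(4, 0), (5, 0), (6, 0), (7, 0)]
Unfold 3 (reflect across h@4): 8 holes -> [(0, 0), (1, 0), (2, 0), (3, 0), (4, 0), (5, 0), (6, 0), (7, 0)]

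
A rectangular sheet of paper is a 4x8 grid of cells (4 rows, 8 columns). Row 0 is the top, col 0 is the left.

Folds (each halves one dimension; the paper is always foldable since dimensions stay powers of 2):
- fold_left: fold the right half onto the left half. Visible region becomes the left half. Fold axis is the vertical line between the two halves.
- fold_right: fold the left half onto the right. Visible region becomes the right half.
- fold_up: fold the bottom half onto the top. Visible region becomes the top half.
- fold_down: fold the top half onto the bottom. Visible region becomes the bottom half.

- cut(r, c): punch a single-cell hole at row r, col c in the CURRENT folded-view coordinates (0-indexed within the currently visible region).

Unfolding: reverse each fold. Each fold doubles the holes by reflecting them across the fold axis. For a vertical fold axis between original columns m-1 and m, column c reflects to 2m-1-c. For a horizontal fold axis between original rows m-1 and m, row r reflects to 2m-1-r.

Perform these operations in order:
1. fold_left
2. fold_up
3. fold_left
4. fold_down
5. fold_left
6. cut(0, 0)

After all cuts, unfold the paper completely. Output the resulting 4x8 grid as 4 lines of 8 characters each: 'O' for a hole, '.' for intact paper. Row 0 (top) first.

Answer: OOOOOOOO
OOOOOOOO
OOOOOOOO
OOOOOOOO

Derivation:
Op 1 fold_left: fold axis v@4; visible region now rows[0,4) x cols[0,4) = 4x4
Op 2 fold_up: fold axis h@2; visible region now rows[0,2) x cols[0,4) = 2x4
Op 3 fold_left: fold axis v@2; visible region now rows[0,2) x cols[0,2) = 2x2
Op 4 fold_down: fold axis h@1; visible region now rows[1,2) x cols[0,2) = 1x2
Op 5 fold_left: fold axis v@1; visible region now rows[1,2) x cols[0,1) = 1x1
Op 6 cut(0, 0): punch at orig (1,0); cuts so far [(1, 0)]; region rows[1,2) x cols[0,1) = 1x1
Unfold 1 (reflect across v@1): 2 holes -> [(1, 0), (1, 1)]
Unfold 2 (reflect across h@1): 4 holes -> [(0, 0), (0, 1), (1, 0), (1, 1)]
Unfold 3 (reflect across v@2): 8 holes -> [(0, 0), (0, 1), (0, 2), (0, 3), (1, 0), (1, 1), (1, 2), (1, 3)]
Unfold 4 (reflect across h@2): 16 holes -> [(0, 0), (0, 1), (0, 2), (0, 3), (1, 0), (1, 1), (1, 2), (1, 3), (2, 0), (2, 1), (2, 2), (2, 3), (3, 0), (3, 1), (3, 2), (3, 3)]
Unfold 5 (reflect across v@4): 32 holes -> [(0, 0), (0, 1), (0, 2), (0, 3), (0, 4), (0, 5), (0, 6), (0, 7), (1, 0), (1, 1), (1, 2), (1, 3), (1, 4), (1, 5), (1, 6), (1, 7), (2, 0), (2, 1), (2, 2), (2, 3), (2, 4), (2, 5), (2, 6), (2, 7), (3, 0), (3, 1), (3, 2), (3, 3), (3, 4), (3, 5), (3, 6), (3, 7)]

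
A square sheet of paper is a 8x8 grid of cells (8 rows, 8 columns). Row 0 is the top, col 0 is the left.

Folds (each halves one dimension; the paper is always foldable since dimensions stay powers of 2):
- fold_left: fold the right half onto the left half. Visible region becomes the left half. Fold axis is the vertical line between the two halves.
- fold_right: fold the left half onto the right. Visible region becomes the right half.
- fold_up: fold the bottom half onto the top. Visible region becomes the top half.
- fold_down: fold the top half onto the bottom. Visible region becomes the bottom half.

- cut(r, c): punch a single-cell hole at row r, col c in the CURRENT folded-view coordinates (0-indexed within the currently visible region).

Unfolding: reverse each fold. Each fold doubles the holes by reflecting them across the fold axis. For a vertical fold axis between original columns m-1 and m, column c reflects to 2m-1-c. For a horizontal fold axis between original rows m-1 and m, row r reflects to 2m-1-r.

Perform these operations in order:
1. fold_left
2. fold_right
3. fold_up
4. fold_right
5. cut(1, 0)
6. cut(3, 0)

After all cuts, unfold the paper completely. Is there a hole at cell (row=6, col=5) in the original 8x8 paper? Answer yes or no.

Op 1 fold_left: fold axis v@4; visible region now rows[0,8) x cols[0,4) = 8x4
Op 2 fold_right: fold axis v@2; visible region now rows[0,8) x cols[2,4) = 8x2
Op 3 fold_up: fold axis h@4; visible region now rows[0,4) x cols[2,4) = 4x2
Op 4 fold_right: fold axis v@3; visible region now rows[0,4) x cols[3,4) = 4x1
Op 5 cut(1, 0): punch at orig (1,3); cuts so far [(1, 3)]; region rows[0,4) x cols[3,4) = 4x1
Op 6 cut(3, 0): punch at orig (3,3); cuts so far [(1, 3), (3, 3)]; region rows[0,4) x cols[3,4) = 4x1
Unfold 1 (reflect across v@3): 4 holes -> [(1, 2), (1, 3), (3, 2), (3, 3)]
Unfold 2 (reflect across h@4): 8 holes -> [(1, 2), (1, 3), (3, 2), (3, 3), (4, 2), (4, 3), (6, 2), (6, 3)]
Unfold 3 (reflect across v@2): 16 holes -> [(1, 0), (1, 1), (1, 2), (1, 3), (3, 0), (3, 1), (3, 2), (3, 3), (4, 0), (4, 1), (4, 2), (4, 3), (6, 0), (6, 1), (6, 2), (6, 3)]
Unfold 4 (reflect across v@4): 32 holes -> [(1, 0), (1, 1), (1, 2), (1, 3), (1, 4), (1, 5), (1, 6), (1, 7), (3, 0), (3, 1), (3, 2), (3, 3), (3, 4), (3, 5), (3, 6), (3, 7), (4, 0), (4, 1), (4, 2), (4, 3), (4, 4), (4, 5), (4, 6), (4, 7), (6, 0), (6, 1), (6, 2), (6, 3), (6, 4), (6, 5), (6, 6), (6, 7)]
Holes: [(1, 0), (1, 1), (1, 2), (1, 3), (1, 4), (1, 5), (1, 6), (1, 7), (3, 0), (3, 1), (3, 2), (3, 3), (3, 4), (3, 5), (3, 6), (3, 7), (4, 0), (4, 1), (4, 2), (4, 3), (4, 4), (4, 5), (4, 6), (4, 7), (6, 0), (6, 1), (6, 2), (6, 3), (6, 4), (6, 5), (6, 6), (6, 7)]

Answer: yes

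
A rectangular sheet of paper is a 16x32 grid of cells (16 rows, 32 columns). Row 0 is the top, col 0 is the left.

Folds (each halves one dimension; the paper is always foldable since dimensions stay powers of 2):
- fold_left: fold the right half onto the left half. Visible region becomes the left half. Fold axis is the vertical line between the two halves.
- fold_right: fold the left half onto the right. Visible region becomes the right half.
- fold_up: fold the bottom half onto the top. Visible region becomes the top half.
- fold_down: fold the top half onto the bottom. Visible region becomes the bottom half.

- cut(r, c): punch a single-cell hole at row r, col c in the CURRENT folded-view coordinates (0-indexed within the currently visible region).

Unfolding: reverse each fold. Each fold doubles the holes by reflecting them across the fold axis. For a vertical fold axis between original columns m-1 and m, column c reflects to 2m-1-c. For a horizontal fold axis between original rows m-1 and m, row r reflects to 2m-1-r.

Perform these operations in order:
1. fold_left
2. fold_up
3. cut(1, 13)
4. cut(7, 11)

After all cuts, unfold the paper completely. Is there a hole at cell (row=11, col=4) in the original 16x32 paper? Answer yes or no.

Answer: no

Derivation:
Op 1 fold_left: fold axis v@16; visible region now rows[0,16) x cols[0,16) = 16x16
Op 2 fold_up: fold axis h@8; visible region now rows[0,8) x cols[0,16) = 8x16
Op 3 cut(1, 13): punch at orig (1,13); cuts so far [(1, 13)]; region rows[0,8) x cols[0,16) = 8x16
Op 4 cut(7, 11): punch at orig (7,11); cuts so far [(1, 13), (7, 11)]; region rows[0,8) x cols[0,16) = 8x16
Unfold 1 (reflect across h@8): 4 holes -> [(1, 13), (7, 11), (8, 11), (14, 13)]
Unfold 2 (reflect across v@16): 8 holes -> [(1, 13), (1, 18), (7, 11), (7, 20), (8, 11), (8, 20), (14, 13), (14, 18)]
Holes: [(1, 13), (1, 18), (7, 11), (7, 20), (8, 11), (8, 20), (14, 13), (14, 18)]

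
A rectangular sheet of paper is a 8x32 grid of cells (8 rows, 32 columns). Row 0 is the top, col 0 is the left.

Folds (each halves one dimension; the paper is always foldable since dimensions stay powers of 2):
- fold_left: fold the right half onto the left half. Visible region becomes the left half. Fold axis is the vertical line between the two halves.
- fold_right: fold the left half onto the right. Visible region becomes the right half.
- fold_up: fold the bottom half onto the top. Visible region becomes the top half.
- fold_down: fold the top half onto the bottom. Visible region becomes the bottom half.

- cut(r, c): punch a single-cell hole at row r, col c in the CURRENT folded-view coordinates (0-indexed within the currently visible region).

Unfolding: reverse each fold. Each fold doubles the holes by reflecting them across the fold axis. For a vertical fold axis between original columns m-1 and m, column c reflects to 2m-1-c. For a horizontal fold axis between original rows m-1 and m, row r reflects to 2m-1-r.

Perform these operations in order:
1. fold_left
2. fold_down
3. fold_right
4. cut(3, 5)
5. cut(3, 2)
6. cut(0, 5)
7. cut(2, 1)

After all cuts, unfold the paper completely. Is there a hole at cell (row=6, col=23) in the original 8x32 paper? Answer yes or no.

Answer: no

Derivation:
Op 1 fold_left: fold axis v@16; visible region now rows[0,8) x cols[0,16) = 8x16
Op 2 fold_down: fold axis h@4; visible region now rows[4,8) x cols[0,16) = 4x16
Op 3 fold_right: fold axis v@8; visible region now rows[4,8) x cols[8,16) = 4x8
Op 4 cut(3, 5): punch at orig (7,13); cuts so far [(7, 13)]; region rows[4,8) x cols[8,16) = 4x8
Op 5 cut(3, 2): punch at orig (7,10); cuts so far [(7, 10), (7, 13)]; region rows[4,8) x cols[8,16) = 4x8
Op 6 cut(0, 5): punch at orig (4,13); cuts so far [(4, 13), (7, 10), (7, 13)]; region rows[4,8) x cols[8,16) = 4x8
Op 7 cut(2, 1): punch at orig (6,9); cuts so far [(4, 13), (6, 9), (7, 10), (7, 13)]; region rows[4,8) x cols[8,16) = 4x8
Unfold 1 (reflect across v@8): 8 holes -> [(4, 2), (4, 13), (6, 6), (6, 9), (7, 2), (7, 5), (7, 10), (7, 13)]
Unfold 2 (reflect across h@4): 16 holes -> [(0, 2), (0, 5), (0, 10), (0, 13), (1, 6), (1, 9), (3, 2), (3, 13), (4, 2), (4, 13), (6, 6), (6, 9), (7, 2), (7, 5), (7, 10), (7, 13)]
Unfold 3 (reflect across v@16): 32 holes -> [(0, 2), (0, 5), (0, 10), (0, 13), (0, 18), (0, 21), (0, 26), (0, 29), (1, 6), (1, 9), (1, 22), (1, 25), (3, 2), (3, 13), (3, 18), (3, 29), (4, 2), (4, 13), (4, 18), (4, 29), (6, 6), (6, 9), (6, 22), (6, 25), (7, 2), (7, 5), (7, 10), (7, 13), (7, 18), (7, 21), (7, 26), (7, 29)]
Holes: [(0, 2), (0, 5), (0, 10), (0, 13), (0, 18), (0, 21), (0, 26), (0, 29), (1, 6), (1, 9), (1, 22), (1, 25), (3, 2), (3, 13), (3, 18), (3, 29), (4, 2), (4, 13), (4, 18), (4, 29), (6, 6), (6, 9), (6, 22), (6, 25), (7, 2), (7, 5), (7, 10), (7, 13), (7, 18), (7, 21), (7, 26), (7, 29)]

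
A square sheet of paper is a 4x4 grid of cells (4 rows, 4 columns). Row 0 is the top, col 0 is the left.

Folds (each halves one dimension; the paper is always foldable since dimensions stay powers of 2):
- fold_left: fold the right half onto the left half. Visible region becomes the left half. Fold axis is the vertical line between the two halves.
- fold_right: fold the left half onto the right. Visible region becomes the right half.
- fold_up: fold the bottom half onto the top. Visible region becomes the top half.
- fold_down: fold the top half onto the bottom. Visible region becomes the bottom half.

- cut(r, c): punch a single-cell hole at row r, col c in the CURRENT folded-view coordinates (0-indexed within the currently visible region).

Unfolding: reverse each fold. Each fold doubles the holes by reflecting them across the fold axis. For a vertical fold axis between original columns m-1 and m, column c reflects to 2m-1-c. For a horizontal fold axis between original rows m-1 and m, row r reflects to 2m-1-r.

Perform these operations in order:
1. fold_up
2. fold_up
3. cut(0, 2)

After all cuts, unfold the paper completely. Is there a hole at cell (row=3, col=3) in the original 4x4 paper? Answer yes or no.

Op 1 fold_up: fold axis h@2; visible region now rows[0,2) x cols[0,4) = 2x4
Op 2 fold_up: fold axis h@1; visible region now rows[0,1) x cols[0,4) = 1x4
Op 3 cut(0, 2): punch at orig (0,2); cuts so far [(0, 2)]; region rows[0,1) x cols[0,4) = 1x4
Unfold 1 (reflect across h@1): 2 holes -> [(0, 2), (1, 2)]
Unfold 2 (reflect across h@2): 4 holes -> [(0, 2), (1, 2), (2, 2), (3, 2)]
Holes: [(0, 2), (1, 2), (2, 2), (3, 2)]

Answer: no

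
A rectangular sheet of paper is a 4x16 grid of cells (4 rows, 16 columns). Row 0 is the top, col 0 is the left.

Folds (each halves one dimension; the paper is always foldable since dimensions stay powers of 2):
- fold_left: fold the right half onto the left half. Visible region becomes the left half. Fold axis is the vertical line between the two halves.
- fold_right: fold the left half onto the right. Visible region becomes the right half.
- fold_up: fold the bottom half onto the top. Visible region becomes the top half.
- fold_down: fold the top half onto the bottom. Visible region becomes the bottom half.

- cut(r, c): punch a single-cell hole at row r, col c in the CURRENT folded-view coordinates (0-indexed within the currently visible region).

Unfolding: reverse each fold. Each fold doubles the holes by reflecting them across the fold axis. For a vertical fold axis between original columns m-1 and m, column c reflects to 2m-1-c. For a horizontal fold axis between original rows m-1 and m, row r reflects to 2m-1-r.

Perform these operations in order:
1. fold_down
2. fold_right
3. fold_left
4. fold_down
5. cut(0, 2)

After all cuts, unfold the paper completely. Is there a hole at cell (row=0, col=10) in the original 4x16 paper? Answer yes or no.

Answer: yes

Derivation:
Op 1 fold_down: fold axis h@2; visible region now rows[2,4) x cols[0,16) = 2x16
Op 2 fold_right: fold axis v@8; visible region now rows[2,4) x cols[8,16) = 2x8
Op 3 fold_left: fold axis v@12; visible region now rows[2,4) x cols[8,12) = 2x4
Op 4 fold_down: fold axis h@3; visible region now rows[3,4) x cols[8,12) = 1x4
Op 5 cut(0, 2): punch at orig (3,10); cuts so far [(3, 10)]; region rows[3,4) x cols[8,12) = 1x4
Unfold 1 (reflect across h@3): 2 holes -> [(2, 10), (3, 10)]
Unfold 2 (reflect across v@12): 4 holes -> [(2, 10), (2, 13), (3, 10), (3, 13)]
Unfold 3 (reflect across v@8): 8 holes -> [(2, 2), (2, 5), (2, 10), (2, 13), (3, 2), (3, 5), (3, 10), (3, 13)]
Unfold 4 (reflect across h@2): 16 holes -> [(0, 2), (0, 5), (0, 10), (0, 13), (1, 2), (1, 5), (1, 10), (1, 13), (2, 2), (2, 5), (2, 10), (2, 13), (3, 2), (3, 5), (3, 10), (3, 13)]
Holes: [(0, 2), (0, 5), (0, 10), (0, 13), (1, 2), (1, 5), (1, 10), (1, 13), (2, 2), (2, 5), (2, 10), (2, 13), (3, 2), (3, 5), (3, 10), (3, 13)]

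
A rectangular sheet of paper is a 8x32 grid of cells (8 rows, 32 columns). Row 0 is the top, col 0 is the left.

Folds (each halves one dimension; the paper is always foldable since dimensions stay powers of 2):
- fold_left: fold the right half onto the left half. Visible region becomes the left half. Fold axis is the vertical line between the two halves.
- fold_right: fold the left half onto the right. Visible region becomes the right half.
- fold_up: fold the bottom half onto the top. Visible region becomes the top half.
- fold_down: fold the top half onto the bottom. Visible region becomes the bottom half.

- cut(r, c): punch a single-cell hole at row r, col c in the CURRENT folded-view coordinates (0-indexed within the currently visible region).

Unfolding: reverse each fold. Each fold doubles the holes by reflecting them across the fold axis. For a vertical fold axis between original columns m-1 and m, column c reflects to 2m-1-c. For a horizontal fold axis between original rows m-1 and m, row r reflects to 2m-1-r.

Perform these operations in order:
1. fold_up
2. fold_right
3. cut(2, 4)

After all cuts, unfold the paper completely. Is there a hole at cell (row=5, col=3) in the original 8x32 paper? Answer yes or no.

Answer: no

Derivation:
Op 1 fold_up: fold axis h@4; visible region now rows[0,4) x cols[0,32) = 4x32
Op 2 fold_right: fold axis v@16; visible region now rows[0,4) x cols[16,32) = 4x16
Op 3 cut(2, 4): punch at orig (2,20); cuts so far [(2, 20)]; region rows[0,4) x cols[16,32) = 4x16
Unfold 1 (reflect across v@16): 2 holes -> [(2, 11), (2, 20)]
Unfold 2 (reflect across h@4): 4 holes -> [(2, 11), (2, 20), (5, 11), (5, 20)]
Holes: [(2, 11), (2, 20), (5, 11), (5, 20)]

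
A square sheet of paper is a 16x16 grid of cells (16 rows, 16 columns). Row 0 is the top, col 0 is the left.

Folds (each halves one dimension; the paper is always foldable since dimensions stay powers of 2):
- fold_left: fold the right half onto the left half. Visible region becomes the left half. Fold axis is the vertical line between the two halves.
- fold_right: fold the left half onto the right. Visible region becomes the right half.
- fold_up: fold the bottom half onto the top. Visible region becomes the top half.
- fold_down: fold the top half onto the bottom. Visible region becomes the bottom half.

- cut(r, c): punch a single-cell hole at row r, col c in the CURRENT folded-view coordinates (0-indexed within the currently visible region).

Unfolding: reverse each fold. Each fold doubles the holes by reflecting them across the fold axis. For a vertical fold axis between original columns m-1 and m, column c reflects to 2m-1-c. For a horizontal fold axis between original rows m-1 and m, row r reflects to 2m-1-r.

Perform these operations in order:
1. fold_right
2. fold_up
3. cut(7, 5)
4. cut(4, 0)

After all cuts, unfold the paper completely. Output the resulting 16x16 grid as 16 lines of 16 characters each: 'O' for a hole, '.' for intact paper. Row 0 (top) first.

Op 1 fold_right: fold axis v@8; visible region now rows[0,16) x cols[8,16) = 16x8
Op 2 fold_up: fold axis h@8; visible region now rows[0,8) x cols[8,16) = 8x8
Op 3 cut(7, 5): punch at orig (7,13); cuts so far [(7, 13)]; region rows[0,8) x cols[8,16) = 8x8
Op 4 cut(4, 0): punch at orig (4,8); cuts so far [(4, 8), (7, 13)]; region rows[0,8) x cols[8,16) = 8x8
Unfold 1 (reflect across h@8): 4 holes -> [(4, 8), (7, 13), (8, 13), (11, 8)]
Unfold 2 (reflect across v@8): 8 holes -> [(4, 7), (4, 8), (7, 2), (7, 13), (8, 2), (8, 13), (11, 7), (11, 8)]

Answer: ................
................
................
................
.......OO.......
................
................
..O..........O..
..O..........O..
................
................
.......OO.......
................
................
................
................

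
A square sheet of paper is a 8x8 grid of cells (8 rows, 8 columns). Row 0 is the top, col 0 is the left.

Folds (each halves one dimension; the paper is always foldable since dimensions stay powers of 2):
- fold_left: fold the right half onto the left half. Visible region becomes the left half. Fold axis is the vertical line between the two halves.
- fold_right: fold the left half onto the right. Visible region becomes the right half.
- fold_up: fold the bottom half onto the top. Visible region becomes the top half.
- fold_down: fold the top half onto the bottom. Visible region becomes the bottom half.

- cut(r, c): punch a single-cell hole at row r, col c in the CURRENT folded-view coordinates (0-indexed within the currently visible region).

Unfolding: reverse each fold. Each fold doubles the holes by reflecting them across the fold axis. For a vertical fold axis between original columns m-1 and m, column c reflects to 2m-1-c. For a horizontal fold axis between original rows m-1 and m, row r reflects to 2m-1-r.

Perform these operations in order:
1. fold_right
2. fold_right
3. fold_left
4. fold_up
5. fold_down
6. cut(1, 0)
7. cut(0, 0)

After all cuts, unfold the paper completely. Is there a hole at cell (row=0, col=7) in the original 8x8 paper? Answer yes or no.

Op 1 fold_right: fold axis v@4; visible region now rows[0,8) x cols[4,8) = 8x4
Op 2 fold_right: fold axis v@6; visible region now rows[0,8) x cols[6,8) = 8x2
Op 3 fold_left: fold axis v@7; visible region now rows[0,8) x cols[6,7) = 8x1
Op 4 fold_up: fold axis h@4; visible region now rows[0,4) x cols[6,7) = 4x1
Op 5 fold_down: fold axis h@2; visible region now rows[2,4) x cols[6,7) = 2x1
Op 6 cut(1, 0): punch at orig (3,6); cuts so far [(3, 6)]; region rows[2,4) x cols[6,7) = 2x1
Op 7 cut(0, 0): punch at orig (2,6); cuts so far [(2, 6), (3, 6)]; region rows[2,4) x cols[6,7) = 2x1
Unfold 1 (reflect across h@2): 4 holes -> [(0, 6), (1, 6), (2, 6), (3, 6)]
Unfold 2 (reflect across h@4): 8 holes -> [(0, 6), (1, 6), (2, 6), (3, 6), (4, 6), (5, 6), (6, 6), (7, 6)]
Unfold 3 (reflect across v@7): 16 holes -> [(0, 6), (0, 7), (1, 6), (1, 7), (2, 6), (2, 7), (3, 6), (3, 7), (4, 6), (4, 7), (5, 6), (5, 7), (6, 6), (6, 7), (7, 6), (7, 7)]
Unfold 4 (reflect across v@6): 32 holes -> [(0, 4), (0, 5), (0, 6), (0, 7), (1, 4), (1, 5), (1, 6), (1, 7), (2, 4), (2, 5), (2, 6), (2, 7), (3, 4), (3, 5), (3, 6), (3, 7), (4, 4), (4, 5), (4, 6), (4, 7), (5, 4), (5, 5), (5, 6), (5, 7), (6, 4), (6, 5), (6, 6), (6, 7), (7, 4), (7, 5), (7, 6), (7, 7)]
Unfold 5 (reflect across v@4): 64 holes -> [(0, 0), (0, 1), (0, 2), (0, 3), (0, 4), (0, 5), (0, 6), (0, 7), (1, 0), (1, 1), (1, 2), (1, 3), (1, 4), (1, 5), (1, 6), (1, 7), (2, 0), (2, 1), (2, 2), (2, 3), (2, 4), (2, 5), (2, 6), (2, 7), (3, 0), (3, 1), (3, 2), (3, 3), (3, 4), (3, 5), (3, 6), (3, 7), (4, 0), (4, 1), (4, 2), (4, 3), (4, 4), (4, 5), (4, 6), (4, 7), (5, 0), (5, 1), (5, 2), (5, 3), (5, 4), (5, 5), (5, 6), (5, 7), (6, 0), (6, 1), (6, 2), (6, 3), (6, 4), (6, 5), (6, 6), (6, 7), (7, 0), (7, 1), (7, 2), (7, 3), (7, 4), (7, 5), (7, 6), (7, 7)]
Holes: [(0, 0), (0, 1), (0, 2), (0, 3), (0, 4), (0, 5), (0, 6), (0, 7), (1, 0), (1, 1), (1, 2), (1, 3), (1, 4), (1, 5), (1, 6), (1, 7), (2, 0), (2, 1), (2, 2), (2, 3), (2, 4), (2, 5), (2, 6), (2, 7), (3, 0), (3, 1), (3, 2), (3, 3), (3, 4), (3, 5), (3, 6), (3, 7), (4, 0), (4, 1), (4, 2), (4, 3), (4, 4), (4, 5), (4, 6), (4, 7), (5, 0), (5, 1), (5, 2), (5, 3), (5, 4), (5, 5), (5, 6), (5, 7), (6, 0), (6, 1), (6, 2), (6, 3), (6, 4), (6, 5), (6, 6), (6, 7), (7, 0), (7, 1), (7, 2), (7, 3), (7, 4), (7, 5), (7, 6), (7, 7)]

Answer: yes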